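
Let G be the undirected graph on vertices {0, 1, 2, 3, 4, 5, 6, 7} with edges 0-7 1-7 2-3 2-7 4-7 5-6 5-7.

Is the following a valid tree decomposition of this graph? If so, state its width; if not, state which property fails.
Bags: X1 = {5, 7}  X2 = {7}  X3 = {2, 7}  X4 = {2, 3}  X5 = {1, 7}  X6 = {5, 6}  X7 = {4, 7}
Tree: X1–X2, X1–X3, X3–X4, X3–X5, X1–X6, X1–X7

A tree decomposition must satisfy three properties: every vertex lies in some bag; for every edge, both endpoints lie together in some bag; and for every vertex, the bags containing it form a connected subtree. Here vertex 0 appears in no bag, so the decomposition is invalid.

No — vertex 0 appears in no bag.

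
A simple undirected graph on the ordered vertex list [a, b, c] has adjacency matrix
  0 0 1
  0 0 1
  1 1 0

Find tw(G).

A width-1 tree decomposition is:
Bags: B1 = {b, c}  B2 = {a, c}
Tree: B1–B2
The largest bag has 2 vertices, giving width 1; this decomposition certifies tw(G) ≤ 1. G has an edge, so its treewidth is at least 1. The upper and lower bounds meet at 1, so that is the treewidth.

1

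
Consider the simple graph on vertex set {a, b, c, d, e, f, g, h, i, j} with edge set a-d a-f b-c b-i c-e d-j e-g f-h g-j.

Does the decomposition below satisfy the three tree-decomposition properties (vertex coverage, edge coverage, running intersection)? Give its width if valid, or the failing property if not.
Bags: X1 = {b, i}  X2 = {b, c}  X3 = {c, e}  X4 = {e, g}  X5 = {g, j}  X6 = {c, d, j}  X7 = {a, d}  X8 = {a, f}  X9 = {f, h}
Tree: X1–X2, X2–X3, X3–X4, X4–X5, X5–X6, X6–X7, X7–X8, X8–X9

No — bags containing vertex c are not connected in the tree.

A tree decomposition must satisfy three properties: every vertex lies in some bag; for every edge, both endpoints lie together in some bag; and for every vertex, the bags containing it form a connected subtree. Here bags containing vertex c are not connected in the tree, so the decomposition is invalid.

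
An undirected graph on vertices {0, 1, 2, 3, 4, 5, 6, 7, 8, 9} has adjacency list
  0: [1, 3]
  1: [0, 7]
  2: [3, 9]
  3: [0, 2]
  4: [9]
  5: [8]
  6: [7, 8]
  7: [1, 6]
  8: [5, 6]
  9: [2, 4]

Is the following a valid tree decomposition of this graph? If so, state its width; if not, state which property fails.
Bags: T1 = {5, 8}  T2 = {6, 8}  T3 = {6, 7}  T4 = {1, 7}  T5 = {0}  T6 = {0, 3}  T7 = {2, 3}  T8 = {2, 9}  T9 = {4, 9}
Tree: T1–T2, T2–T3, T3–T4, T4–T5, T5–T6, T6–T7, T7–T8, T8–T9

No — edge (1,0) lies in no bag.

A tree decomposition must satisfy three properties: every vertex lies in some bag; for every edge, both endpoints lie together in some bag; and for every vertex, the bags containing it form a connected subtree. Here edge (1,0) lies in no bag, so the decomposition is invalid.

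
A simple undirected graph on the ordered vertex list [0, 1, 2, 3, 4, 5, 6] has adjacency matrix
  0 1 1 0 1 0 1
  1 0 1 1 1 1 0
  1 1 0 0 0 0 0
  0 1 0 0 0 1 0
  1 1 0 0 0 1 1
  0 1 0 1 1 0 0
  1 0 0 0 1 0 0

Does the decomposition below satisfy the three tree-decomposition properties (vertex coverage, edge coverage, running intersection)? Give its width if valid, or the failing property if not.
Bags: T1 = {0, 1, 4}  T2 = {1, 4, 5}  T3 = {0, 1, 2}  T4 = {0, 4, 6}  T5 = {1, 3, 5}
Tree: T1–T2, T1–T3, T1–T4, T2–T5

Every vertex of G appears in some bag (union = {0, 1, 2, 3, 4, 5, 6}); every edge is covered by a bag; and for each vertex v the set of bags containing v is connected in the bag tree. The decomposition is therefore valid. The largest bag has 3 vertices, so the width is 2.

Yes; width 2.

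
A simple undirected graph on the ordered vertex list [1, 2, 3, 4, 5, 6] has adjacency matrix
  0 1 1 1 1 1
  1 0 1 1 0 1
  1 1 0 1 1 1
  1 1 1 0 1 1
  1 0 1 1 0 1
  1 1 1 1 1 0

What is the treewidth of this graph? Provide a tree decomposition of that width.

The largest bag has 5 vertices, giving width 4; this decomposition certifies tw(G) ≤ 4. Conversely, {1, 2, 3, 4, 6} is a clique of size 5, and the vertices of any clique must share a bag in every tree decomposition; so some bag has ≥ 5 vertices and tw(G) ≥ 4. Therefore the treewidth is 4.

Treewidth 4.
One such decomposition:
Bags: B1 = {1, 3, 4, 5, 6}  B2 = {1, 2, 3, 4, 6}
Tree: B1–B2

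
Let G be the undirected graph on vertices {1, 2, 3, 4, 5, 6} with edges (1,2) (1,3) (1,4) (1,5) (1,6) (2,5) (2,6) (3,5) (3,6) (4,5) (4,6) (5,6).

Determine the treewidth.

A width-3 tree decomposition is:
Bags: B1 = {1, 4, 5, 6}  B2 = {1, 2, 5, 6}  B3 = {1, 3, 5, 6}
Tree: B1–B2, B2–B3
The largest bag has 4 vertices, giving width 3; this decomposition certifies tw(G) ≤ 3. Conversely, {1, 2, 5, 6} is a clique of size 4, and the vertices of any clique must share a bag in every tree decomposition; so some bag has ≥ 4 vertices and tw(G) ≥ 3. Therefore the treewidth is 3.

3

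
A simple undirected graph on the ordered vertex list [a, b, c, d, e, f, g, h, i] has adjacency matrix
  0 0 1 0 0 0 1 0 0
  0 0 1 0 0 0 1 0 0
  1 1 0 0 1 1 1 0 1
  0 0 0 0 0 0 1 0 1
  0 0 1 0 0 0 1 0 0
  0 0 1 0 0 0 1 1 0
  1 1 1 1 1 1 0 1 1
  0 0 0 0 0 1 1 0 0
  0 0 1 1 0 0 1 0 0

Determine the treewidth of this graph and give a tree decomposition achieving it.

The largest bag has 3 vertices, giving width 2; this decomposition certifies tw(G) ≤ 2. Conversely, {d, g, i} is a clique of size 3, and the vertices of any clique must share a bag in every tree decomposition; so some bag has ≥ 3 vertices and tw(G) ≥ 2. The upper and lower bounds meet at 2, so that is the treewidth.

Treewidth 2.
One such decomposition:
Bags: B1 = {f, g, h}  B2 = {c, f, g}  B3 = {c, g, i}  B4 = {a, c, g}  B5 = {d, g, i}  B6 = {c, e, g}  B7 = {b, c, g}
Tree: B1–B2, B2–B3, B2–B4, B3–B5, B4–B6, B6–B7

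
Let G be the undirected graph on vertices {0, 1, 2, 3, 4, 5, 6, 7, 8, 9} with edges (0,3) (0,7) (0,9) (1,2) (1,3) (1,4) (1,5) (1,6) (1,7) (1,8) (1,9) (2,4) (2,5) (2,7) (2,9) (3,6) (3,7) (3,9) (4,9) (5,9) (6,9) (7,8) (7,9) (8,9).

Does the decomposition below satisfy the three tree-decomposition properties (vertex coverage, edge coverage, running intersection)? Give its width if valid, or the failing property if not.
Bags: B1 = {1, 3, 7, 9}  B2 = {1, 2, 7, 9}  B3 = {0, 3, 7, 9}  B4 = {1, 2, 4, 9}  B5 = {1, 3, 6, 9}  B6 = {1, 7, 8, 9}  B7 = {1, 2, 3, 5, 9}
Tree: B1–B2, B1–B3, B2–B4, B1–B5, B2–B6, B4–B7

A tree decomposition must satisfy three properties: every vertex lies in some bag; for every edge, both endpoints lie together in some bag; and for every vertex, the bags containing it form a connected subtree. Here bags containing vertex 3 are not connected in the tree, so the decomposition is invalid.

No — bags containing vertex 3 are not connected in the tree.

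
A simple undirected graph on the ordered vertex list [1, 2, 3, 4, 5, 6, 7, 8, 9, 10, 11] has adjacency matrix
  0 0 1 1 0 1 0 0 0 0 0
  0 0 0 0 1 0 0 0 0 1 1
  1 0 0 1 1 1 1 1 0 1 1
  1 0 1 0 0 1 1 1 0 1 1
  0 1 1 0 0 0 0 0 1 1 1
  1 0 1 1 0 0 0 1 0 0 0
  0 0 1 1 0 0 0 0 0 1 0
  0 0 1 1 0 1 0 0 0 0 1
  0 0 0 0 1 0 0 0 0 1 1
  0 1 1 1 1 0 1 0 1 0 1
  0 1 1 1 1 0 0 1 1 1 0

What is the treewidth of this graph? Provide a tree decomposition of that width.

The largest bag has 4 vertices, giving width 3; this decomposition certifies tw(G) ≤ 3. On the other hand G contains the 4-clique {5, 9, 10, 11}. A clique must lie in a single bag of any decomposition, so no decomposition can have width below 3. The upper and lower bounds meet at 3, so that is the treewidth.

Treewidth 3.
One optimal decomposition is:
Bags: B1 = {3, 4, 10, 11}  B2 = {3, 4, 8, 11}  B3 = {3, 5, 10, 11}  B4 = {3, 4, 6, 8}  B5 = {5, 9, 10, 11}  B6 = {1, 3, 4, 6}  B7 = {3, 4, 7, 10}  B8 = {2, 5, 10, 11}
Tree: B1–B2, B1–B3, B2–B4, B3–B5, B4–B6, B1–B7, B3–B8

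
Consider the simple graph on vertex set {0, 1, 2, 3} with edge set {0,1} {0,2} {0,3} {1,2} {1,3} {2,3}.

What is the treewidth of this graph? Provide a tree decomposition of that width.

A single bag containing all 4 vertices is trivially a valid decomposition of width 3. On the other hand G contains the 4-clique {0, 1, 2, 3}. A clique must lie in a single bag of any decomposition, so no decomposition can have width below 3. Hence tw(G) = 3 exactly.

Treewidth 3.
Bags: B1 = {0, 1, 2, 3}
Tree: (single bag)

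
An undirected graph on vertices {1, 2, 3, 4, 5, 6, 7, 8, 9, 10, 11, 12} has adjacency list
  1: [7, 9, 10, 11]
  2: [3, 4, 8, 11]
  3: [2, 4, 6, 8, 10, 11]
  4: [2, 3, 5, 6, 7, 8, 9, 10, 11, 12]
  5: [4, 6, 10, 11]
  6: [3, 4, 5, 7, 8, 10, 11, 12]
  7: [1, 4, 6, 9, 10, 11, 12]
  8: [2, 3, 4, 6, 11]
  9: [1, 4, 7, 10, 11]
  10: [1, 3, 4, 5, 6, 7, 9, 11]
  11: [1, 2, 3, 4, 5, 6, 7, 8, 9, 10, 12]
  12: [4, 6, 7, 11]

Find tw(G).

4

A width-4 tree decomposition is:
Bags: B1 = {4, 6, 7, 10, 11}  B2 = {3, 4, 6, 10, 11}  B3 = {3, 4, 6, 8, 11}  B4 = {2, 3, 4, 8, 11}  B5 = {4, 6, 7, 11, 12}  B6 = {4, 5, 6, 10, 11}  B7 = {4, 7, 9, 10, 11}  B8 = {1, 7, 9, 10, 11}
Tree: B1–B2, B2–B3, B3–B4, B1–B5, B2–B6, B1–B7, B7–B8
Every bag has size at most 5, so the width is 5 − 1 = 4 and tw(G) ≤ 4. On the other hand G contains the 5-clique {1, 7, 9, 10, 11}. A clique must lie in a single bag of any decomposition, so no decomposition can have width below 4. Hence tw(G) = 4 exactly.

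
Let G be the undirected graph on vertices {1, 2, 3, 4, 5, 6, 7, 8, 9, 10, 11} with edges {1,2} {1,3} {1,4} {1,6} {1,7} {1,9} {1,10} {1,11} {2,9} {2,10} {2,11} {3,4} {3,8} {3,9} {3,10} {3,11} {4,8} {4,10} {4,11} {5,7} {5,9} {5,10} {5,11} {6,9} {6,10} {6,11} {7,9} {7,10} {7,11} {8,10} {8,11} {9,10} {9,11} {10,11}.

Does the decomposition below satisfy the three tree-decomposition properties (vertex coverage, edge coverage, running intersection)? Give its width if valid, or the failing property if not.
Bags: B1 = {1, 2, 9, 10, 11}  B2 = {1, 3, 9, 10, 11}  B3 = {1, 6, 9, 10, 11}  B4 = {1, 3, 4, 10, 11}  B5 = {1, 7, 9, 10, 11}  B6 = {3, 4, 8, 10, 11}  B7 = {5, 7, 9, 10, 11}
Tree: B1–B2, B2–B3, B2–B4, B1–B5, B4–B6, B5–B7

Yes; width 4.

Checking the three conditions: (i) the bags cover all of {1, 2, 3, 4, 5, 6, 7, 8, 9, 10, 11}; (ii) for each edge, some bag contains both endpoints; (iii) the bags containing any fixed vertex form a subtree. All hold, so the decomposition is valid with width 5 − 1 = 4.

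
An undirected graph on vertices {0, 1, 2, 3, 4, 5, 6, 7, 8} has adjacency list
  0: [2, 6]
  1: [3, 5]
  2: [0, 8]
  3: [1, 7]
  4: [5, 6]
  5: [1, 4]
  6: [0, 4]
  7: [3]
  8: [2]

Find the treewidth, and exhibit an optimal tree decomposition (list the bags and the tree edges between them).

The largest bag has 2 vertices, giving width 1; this decomposition certifies tw(G) ≤ 1. Any graph with an edge has treewidth ≥ 1, and G has the edge 7–3. The upper and lower bounds meet at 1, so that is the treewidth.

Treewidth 1.
One such decomposition:
Bags: B1 = {3, 7}  B2 = {1, 3}  B3 = {1, 5}  B4 = {4, 5}  B5 = {4, 6}  B6 = {0, 6}  B7 = {0, 2}  B8 = {2, 8}
Tree: B1–B2, B2–B3, B3–B4, B4–B5, B5–B6, B6–B7, B7–B8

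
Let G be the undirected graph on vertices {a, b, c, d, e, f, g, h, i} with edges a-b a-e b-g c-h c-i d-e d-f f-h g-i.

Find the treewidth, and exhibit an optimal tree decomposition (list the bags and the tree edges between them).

Treewidth 2.
Bags: B1 = {c, g, i}  B2 = {c, g, h}  B3 = {f, g, h}  B4 = {d, f, g}  B5 = {d, e, g}  B6 = {a, e, g}  B7 = {a, b, g}
Tree: B1–B2, B2–B3, B3–B4, B4–B5, B5–B6, B6–B7

Every bag has size at most 3, so the width is 3 − 1 = 2 and tw(G) ≤ 2. The edges g–i–c–h–f–d–e–a–b–g form a cycle, so G is not a tree and its treewidth is at least 2. Hence tw(G) = 2 exactly.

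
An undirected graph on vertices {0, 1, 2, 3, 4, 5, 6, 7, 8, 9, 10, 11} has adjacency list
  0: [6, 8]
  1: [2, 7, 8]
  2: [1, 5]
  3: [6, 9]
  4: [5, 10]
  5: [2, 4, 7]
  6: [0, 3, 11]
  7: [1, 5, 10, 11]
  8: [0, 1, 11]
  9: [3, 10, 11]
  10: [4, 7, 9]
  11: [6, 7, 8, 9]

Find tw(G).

A width-3 tree decomposition is:
Bags: B1 = {0, 3, 6, 9}  B2 = {0, 6, 9, 11}  B3 = {0, 8, 9, 11}  B4 = {8, 9, 10, 11}  B5 = {7, 8, 10, 11}  B6 = {1, 7, 8, 10}  B7 = {1, 4, 7, 10}  B8 = {1, 4, 5, 7}  B9 = {1, 2, 4, 5}
Tree: B1–B2, B2–B3, B3–B4, B4–B5, B5–B6, B6–B7, B7–B8, B8–B9
Every bag has size at most 4, so the width is 4 − 1 = 3 and tw(G) ≤ 3. For the lower bound: the 4 vertex sets {0,3,6}, {9}, {11}, {1,7,8,10} are disjoint, each induces a connected subgraph, and every pair is joined by at least one edge of G. Contracting each set to a single vertex therefore yields K_{4} as a minor, and since treewidth is minor-monotone, tw(G) ≥ tw(K_{4}) = 3. Hence tw(G) = 3 exactly.

3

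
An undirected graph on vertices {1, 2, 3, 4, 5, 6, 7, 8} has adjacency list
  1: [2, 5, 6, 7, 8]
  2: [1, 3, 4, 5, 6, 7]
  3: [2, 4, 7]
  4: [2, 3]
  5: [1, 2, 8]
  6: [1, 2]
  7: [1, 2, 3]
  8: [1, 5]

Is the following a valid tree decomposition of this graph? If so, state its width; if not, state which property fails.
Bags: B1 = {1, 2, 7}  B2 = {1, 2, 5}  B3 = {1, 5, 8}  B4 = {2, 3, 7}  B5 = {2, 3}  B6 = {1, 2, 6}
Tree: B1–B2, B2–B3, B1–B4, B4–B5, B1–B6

No — vertex 4 appears in no bag.

A tree decomposition must satisfy three properties: every vertex lies in some bag; for every edge, both endpoints lie together in some bag; and for every vertex, the bags containing it form a connected subtree. Here vertex 4 appears in no bag, so the decomposition is invalid.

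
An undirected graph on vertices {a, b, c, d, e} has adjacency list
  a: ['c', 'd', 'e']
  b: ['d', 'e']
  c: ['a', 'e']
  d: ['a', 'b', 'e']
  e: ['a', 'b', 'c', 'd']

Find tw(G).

A width-2 tree decomposition is:
Bags: B1 = {a, d, e}  B2 = {b, d, e}  B3 = {a, c, e}
Tree: B1–B2, B1–B3
The largest bag has 3 vertices, giving width 2; this decomposition certifies tw(G) ≤ 2. On the other hand G contains the 3-clique {a, d, e}. A clique must lie in a single bag of any decomposition, so no decomposition can have width below 2. The upper and lower bounds meet at 2, so that is the treewidth.

2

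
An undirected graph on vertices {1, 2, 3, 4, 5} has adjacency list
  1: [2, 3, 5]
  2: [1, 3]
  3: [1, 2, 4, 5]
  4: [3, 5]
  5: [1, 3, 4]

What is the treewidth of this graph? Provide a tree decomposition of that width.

Treewidth 2.
One such decomposition:
Bags: B1 = {1, 3, 5}  B2 = {3, 4, 5}  B3 = {1, 2, 3}
Tree: B1–B2, B1–B3

The largest bag has 3 vertices, giving width 2; this decomposition certifies tw(G) ≤ 2. Conversely, {1, 2, 3} is a clique of size 3, and the vertices of any clique must share a bag in every tree decomposition; so some bag has ≥ 3 vertices and tw(G) ≥ 2. Therefore the treewidth is 2.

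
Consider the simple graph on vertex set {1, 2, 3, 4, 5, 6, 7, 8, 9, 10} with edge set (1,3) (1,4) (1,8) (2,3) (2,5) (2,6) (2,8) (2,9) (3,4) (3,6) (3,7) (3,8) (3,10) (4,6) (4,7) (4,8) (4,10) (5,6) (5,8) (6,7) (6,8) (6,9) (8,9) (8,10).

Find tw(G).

3

A width-3 tree decomposition is:
Bags: B1 = {2, 3, 6, 8}  B2 = {2, 5, 6, 8}  B3 = {2, 6, 8, 9}  B4 = {3, 4, 6, 8}  B5 = {3, 4, 8, 10}  B6 = {3, 4, 6, 7}  B7 = {1, 3, 4, 8}
Tree: B1–B2, B2–B3, B1–B4, B4–B5, B4–B6, B5–B7
The largest bag has 4 vertices, giving width 3; this decomposition certifies tw(G) ≤ 3. For the lower bound, the 4 vertices {2, 6, 8, 9} are pairwise adjacent, and any tree decomposition puts a clique entirely inside one bag — forcing width ≥ 3. Therefore the treewidth is 3.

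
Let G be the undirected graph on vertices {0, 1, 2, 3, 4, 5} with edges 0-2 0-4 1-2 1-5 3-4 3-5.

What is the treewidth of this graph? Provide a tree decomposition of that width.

Treewidth 2.
One such decomposition:
Bags: B1 = {1, 3, 5}  B2 = {1, 2, 3}  B3 = {0, 2, 3}  B4 = {0, 3, 4}
Tree: B1–B2, B2–B3, B3–B4

Each bag holds 3 vertices, so the decomposition has width 2, which upper-bounds the treewidth. The edges 3–5–1–2–0–4–3 form a cycle, so G is not a tree and its treewidth is at least 2. The upper and lower bounds meet at 2, so that is the treewidth.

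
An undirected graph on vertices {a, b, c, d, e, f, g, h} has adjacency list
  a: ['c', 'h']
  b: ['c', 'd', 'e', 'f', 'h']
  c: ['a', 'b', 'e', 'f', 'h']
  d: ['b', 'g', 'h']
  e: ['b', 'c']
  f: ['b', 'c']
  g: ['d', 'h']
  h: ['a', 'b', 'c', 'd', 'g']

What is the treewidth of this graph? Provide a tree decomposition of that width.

Treewidth 2.
One optimal decomposition is:
Bags: B1 = {b, c, e}  B2 = {b, c, h}  B3 = {b, c, f}  B4 = {b, d, h}  B5 = {d, g, h}  B6 = {a, c, h}
Tree: B1–B2, B1–B3, B2–B4, B4–B5, B2–B6

Each bag holds 3 vertices, so the decomposition has width 2, which upper-bounds the treewidth. For the lower bound, the 3 vertices {b, c, e} are pairwise adjacent, and any tree decomposition puts a clique entirely inside one bag — forcing width ≥ 2. Hence tw(G) = 2 exactly.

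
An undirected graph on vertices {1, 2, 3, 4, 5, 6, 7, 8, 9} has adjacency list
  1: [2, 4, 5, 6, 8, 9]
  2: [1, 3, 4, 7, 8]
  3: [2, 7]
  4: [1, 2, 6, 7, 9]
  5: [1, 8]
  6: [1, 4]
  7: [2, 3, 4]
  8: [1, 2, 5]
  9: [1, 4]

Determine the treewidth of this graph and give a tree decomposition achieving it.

Treewidth 2.
One optimal decomposition is:
Bags: B1 = {1, 2, 4}  B2 = {1, 2, 8}  B3 = {2, 4, 7}  B4 = {1, 4, 9}  B5 = {1, 5, 8}  B6 = {2, 3, 7}  B7 = {1, 4, 6}
Tree: B1–B2, B1–B3, B1–B4, B2–B5, B3–B6, B4–B7

The largest bag has 3 vertices, giving width 2; this decomposition certifies tw(G) ≤ 2. For the lower bound, the 3 vertices {1, 2, 8} are pairwise adjacent, and any tree decomposition puts a clique entirely inside one bag — forcing width ≥ 2. Therefore the treewidth is 2.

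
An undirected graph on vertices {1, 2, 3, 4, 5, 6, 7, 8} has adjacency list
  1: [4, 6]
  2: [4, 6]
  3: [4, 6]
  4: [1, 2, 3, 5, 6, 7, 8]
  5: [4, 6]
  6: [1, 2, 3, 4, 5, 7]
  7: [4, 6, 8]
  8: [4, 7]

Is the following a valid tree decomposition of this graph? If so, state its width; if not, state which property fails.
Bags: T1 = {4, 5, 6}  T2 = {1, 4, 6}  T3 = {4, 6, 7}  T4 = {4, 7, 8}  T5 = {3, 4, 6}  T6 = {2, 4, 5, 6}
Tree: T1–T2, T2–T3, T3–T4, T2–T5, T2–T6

A tree decomposition must satisfy three properties: every vertex lies in some bag; for every edge, both endpoints lie together in some bag; and for every vertex, the bags containing it form a connected subtree. Here bags containing vertex 5 are not connected in the tree, so the decomposition is invalid.

No — bags containing vertex 5 are not connected in the tree.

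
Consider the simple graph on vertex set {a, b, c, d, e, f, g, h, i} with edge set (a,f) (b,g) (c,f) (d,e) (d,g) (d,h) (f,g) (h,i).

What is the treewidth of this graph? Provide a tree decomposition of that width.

Treewidth 1.
Bags: B1 = {f, g}  B2 = {d, g}  B3 = {d, h}  B4 = {a, f}  B5 = {c, f}  B6 = {d, e}  B7 = {b, g}  B8 = {h, i}
Tree: B1–B2, B2–B3, B1–B4, B1–B5, B2–B6, B2–B7, B3–B8

The largest bag has 2 vertices, giving width 1; this decomposition certifies tw(G) ≤ 1. G has an edge, so its treewidth is at least 1. Hence tw(G) = 1 exactly.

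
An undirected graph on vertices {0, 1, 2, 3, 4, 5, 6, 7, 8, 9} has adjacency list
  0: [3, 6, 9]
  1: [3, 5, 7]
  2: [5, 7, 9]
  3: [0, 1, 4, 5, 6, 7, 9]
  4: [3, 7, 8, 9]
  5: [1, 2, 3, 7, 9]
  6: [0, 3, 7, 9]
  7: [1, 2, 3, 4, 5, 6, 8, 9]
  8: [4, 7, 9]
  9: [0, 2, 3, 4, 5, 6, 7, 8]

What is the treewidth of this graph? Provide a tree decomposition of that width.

Every bag has size at most 4, so the width is 4 − 1 = 3 and tw(G) ≤ 3. For the lower bound, the 4 vertices {0, 3, 6, 9} are pairwise adjacent, and any tree decomposition puts a clique entirely inside one bag — forcing width ≥ 3. Combining the bounds, tw(G) = 3.

Treewidth 3.
One such decomposition:
Bags: B1 = {3, 4, 7, 9}  B2 = {3, 5, 7, 9}  B3 = {2, 5, 7, 9}  B4 = {1, 3, 5, 7}  B5 = {3, 6, 7, 9}  B6 = {4, 7, 8, 9}  B7 = {0, 3, 6, 9}
Tree: B1–B2, B2–B3, B2–B4, B2–B5, B1–B6, B5–B7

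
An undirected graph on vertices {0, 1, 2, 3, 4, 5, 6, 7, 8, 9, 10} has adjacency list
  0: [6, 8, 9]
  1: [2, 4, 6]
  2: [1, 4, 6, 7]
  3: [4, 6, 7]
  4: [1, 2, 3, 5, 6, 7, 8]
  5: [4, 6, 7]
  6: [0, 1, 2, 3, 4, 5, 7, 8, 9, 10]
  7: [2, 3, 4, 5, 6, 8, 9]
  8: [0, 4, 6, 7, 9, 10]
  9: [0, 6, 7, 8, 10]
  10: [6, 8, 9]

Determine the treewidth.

A width-3 tree decomposition is:
Bags: B1 = {2, 4, 6, 7}  B2 = {4, 6, 7, 8}  B3 = {1, 2, 4, 6}  B4 = {6, 7, 8, 9}  B5 = {4, 5, 6, 7}  B6 = {6, 8, 9, 10}  B7 = {0, 6, 8, 9}  B8 = {3, 4, 6, 7}
Tree: B1–B2, B1–B3, B2–B4, B1–B5, B4–B6, B4–B7, B2–B8
Every bag has size at most 4, so the width is 4 − 1 = 3 and tw(G) ≤ 3. For the lower bound, the 4 vertices {0, 6, 8, 9} are pairwise adjacent, and any tree decomposition puts a clique entirely inside one bag — forcing width ≥ 3. The upper and lower bounds meet at 3, so that is the treewidth.

3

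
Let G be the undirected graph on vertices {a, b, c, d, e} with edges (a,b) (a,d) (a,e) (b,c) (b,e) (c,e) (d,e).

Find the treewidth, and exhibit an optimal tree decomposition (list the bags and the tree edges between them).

Every bag has size at most 3, so the width is 3 − 1 = 2 and tw(G) ≤ 2. On the other hand G contains the 3-clique {b, c, e}. A clique must lie in a single bag of any decomposition, so no decomposition can have width below 2. The upper and lower bounds meet at 2, so that is the treewidth.

Treewidth 2.
Bags: B1 = {a, b, e}  B2 = {a, d, e}  B3 = {b, c, e}
Tree: B1–B2, B1–B3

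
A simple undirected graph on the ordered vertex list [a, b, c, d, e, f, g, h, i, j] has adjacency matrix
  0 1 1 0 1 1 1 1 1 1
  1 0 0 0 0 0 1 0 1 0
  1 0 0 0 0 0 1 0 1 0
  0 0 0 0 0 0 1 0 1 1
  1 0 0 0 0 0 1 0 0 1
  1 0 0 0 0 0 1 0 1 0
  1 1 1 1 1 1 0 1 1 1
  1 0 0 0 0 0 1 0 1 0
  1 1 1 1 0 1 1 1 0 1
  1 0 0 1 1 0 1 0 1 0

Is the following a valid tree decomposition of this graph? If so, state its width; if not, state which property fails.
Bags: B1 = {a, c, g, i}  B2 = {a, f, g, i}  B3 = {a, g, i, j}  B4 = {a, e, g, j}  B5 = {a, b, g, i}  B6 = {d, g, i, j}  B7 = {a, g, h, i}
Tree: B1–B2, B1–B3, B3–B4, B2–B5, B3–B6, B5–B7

Every vertex of G appears in some bag (union = {a, b, c, d, e, f, g, h, i, j}); every edge is covered by a bag; and for each vertex v the set of bags containing v is connected in the bag tree. The decomposition is therefore valid. The largest bag has 4 vertices, so the width is 3.

Yes; width 3.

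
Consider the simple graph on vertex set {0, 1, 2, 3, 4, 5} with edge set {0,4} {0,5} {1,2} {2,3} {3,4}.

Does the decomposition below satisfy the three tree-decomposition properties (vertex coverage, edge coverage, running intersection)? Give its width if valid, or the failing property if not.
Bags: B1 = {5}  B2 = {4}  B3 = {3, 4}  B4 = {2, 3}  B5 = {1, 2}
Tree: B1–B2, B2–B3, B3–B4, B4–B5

A tree decomposition must satisfy three properties: every vertex lies in some bag; for every edge, both endpoints lie together in some bag; and for every vertex, the bags containing it form a connected subtree. Here vertex 0 appears in no bag, so the decomposition is invalid.

No — vertex 0 appears in no bag.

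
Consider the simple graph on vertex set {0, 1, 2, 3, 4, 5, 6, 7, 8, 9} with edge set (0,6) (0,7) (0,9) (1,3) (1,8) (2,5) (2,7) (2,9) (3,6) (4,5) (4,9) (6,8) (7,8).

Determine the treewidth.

A width-2 tree decomposition is:
Bags: B1 = {1, 3, 8}  B2 = {3, 6, 8}  B3 = {6, 7, 8}  B4 = {0, 6, 7}  B5 = {0, 2, 7}  B6 = {0, 2, 9}  B7 = {2, 5, 9}  B8 = {4, 5, 9}
Tree: B1–B2, B2–B3, B3–B4, B4–B5, B5–B6, B6–B7, B7–B8
Each bag holds 3 vertices, so the decomposition has width 2, which upper-bounds the treewidth. The edges 1–3–6–8–1 form a cycle, so G is not a tree and its treewidth is at least 2. Combining the bounds, tw(G) = 2.

2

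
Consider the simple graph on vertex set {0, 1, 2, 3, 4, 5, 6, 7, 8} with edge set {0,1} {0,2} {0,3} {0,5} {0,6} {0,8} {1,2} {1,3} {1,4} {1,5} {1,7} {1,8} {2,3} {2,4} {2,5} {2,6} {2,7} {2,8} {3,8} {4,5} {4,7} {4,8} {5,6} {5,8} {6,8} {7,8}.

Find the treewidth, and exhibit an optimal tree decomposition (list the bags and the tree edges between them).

Every bag has size at most 5, so the width is 5 − 1 = 4 and tw(G) ≤ 4. On the other hand G contains the 5-clique {0, 1, 2, 3, 8}. A clique must lie in a single bag of any decomposition, so no decomposition can have width below 4. Therefore the treewidth is 4.

Treewidth 4.
Bags: B1 = {1, 2, 4, 5, 8}  B2 = {1, 2, 4, 7, 8}  B3 = {0, 1, 2, 5, 8}  B4 = {0, 1, 2, 3, 8}  B5 = {0, 2, 5, 6, 8}
Tree: B1–B2, B1–B3, B3–B4, B3–B5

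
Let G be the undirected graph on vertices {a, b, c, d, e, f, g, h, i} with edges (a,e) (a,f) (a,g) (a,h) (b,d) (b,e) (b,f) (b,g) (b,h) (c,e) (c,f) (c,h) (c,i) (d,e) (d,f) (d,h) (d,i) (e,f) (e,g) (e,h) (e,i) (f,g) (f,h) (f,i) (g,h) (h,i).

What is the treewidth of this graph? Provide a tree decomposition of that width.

Every bag has size at most 5, so the width is 5 − 1 = 4 and tw(G) ≤ 4. On the other hand G contains the 5-clique {b, d, e, f, h}. A clique must lie in a single bag of any decomposition, so no decomposition can have width below 4. Combining the bounds, tw(G) = 4.

Treewidth 4.
Bags: B1 = {d, e, f, h, i}  B2 = {b, d, e, f, h}  B3 = {b, e, f, g, h}  B4 = {a, e, f, g, h}  B5 = {c, e, f, h, i}
Tree: B1–B2, B2–B3, B3–B4, B1–B5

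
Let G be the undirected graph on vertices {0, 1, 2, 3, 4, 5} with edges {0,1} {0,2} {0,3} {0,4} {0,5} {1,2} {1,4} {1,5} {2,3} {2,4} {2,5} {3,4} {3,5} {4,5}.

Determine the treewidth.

A width-4 tree decomposition is:
Bags: B1 = {0, 1, 2, 4, 5}  B2 = {0, 2, 3, 4, 5}
Tree: B1–B2
Every bag has size at most 5, so the width is 5 − 1 = 4 and tw(G) ≤ 4. Conversely, {0, 1, 2, 4, 5} is a clique of size 5, and the vertices of any clique must share a bag in every tree decomposition; so some bag has ≥ 5 vertices and tw(G) ≥ 4. The upper and lower bounds meet at 4, so that is the treewidth.

4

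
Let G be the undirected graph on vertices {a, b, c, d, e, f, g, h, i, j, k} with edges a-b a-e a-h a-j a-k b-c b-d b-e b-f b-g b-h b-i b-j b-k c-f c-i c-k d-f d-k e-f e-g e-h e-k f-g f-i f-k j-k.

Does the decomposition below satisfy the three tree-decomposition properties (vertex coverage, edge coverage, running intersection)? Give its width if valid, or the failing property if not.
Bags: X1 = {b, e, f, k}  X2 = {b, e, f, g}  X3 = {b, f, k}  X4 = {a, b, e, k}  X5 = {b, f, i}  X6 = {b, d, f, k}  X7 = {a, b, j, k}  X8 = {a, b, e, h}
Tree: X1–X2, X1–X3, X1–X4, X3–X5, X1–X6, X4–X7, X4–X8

No — vertex c appears in no bag.

A tree decomposition must satisfy three properties: every vertex lies in some bag; for every edge, both endpoints lie together in some bag; and for every vertex, the bags containing it form a connected subtree. Here vertex c appears in no bag, so the decomposition is invalid.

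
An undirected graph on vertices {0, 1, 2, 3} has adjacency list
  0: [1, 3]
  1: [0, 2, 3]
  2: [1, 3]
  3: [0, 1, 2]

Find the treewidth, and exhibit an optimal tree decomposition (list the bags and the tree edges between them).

The largest bag has 3 vertices, giving width 2; this decomposition certifies tw(G) ≤ 2. On the other hand G contains the 3-clique {0, 1, 3}. A clique must lie in a single bag of any decomposition, so no decomposition can have width below 2. Combining the bounds, tw(G) = 2.

Treewidth 2.
Bags: B1 = {0, 1, 3}  B2 = {1, 2, 3}
Tree: B1–B2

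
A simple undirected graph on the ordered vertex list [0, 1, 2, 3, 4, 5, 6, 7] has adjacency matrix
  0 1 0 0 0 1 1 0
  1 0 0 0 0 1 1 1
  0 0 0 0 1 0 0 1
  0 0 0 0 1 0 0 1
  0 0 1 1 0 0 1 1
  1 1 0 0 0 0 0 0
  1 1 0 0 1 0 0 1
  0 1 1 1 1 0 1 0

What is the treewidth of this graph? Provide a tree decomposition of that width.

Treewidth 2.
Bags: B1 = {1, 6, 7}  B2 = {4, 6, 7}  B3 = {0, 1, 6}  B4 = {2, 4, 7}  B5 = {3, 4, 7}  B6 = {0, 1, 5}
Tree: B1–B2, B1–B3, B2–B4, B2–B5, B3–B6

The largest bag has 3 vertices, giving width 2; this decomposition certifies tw(G) ≤ 2. On the other hand G contains the 3-clique {0, 1, 5}. A clique must lie in a single bag of any decomposition, so no decomposition can have width below 2. Hence tw(G) = 2 exactly.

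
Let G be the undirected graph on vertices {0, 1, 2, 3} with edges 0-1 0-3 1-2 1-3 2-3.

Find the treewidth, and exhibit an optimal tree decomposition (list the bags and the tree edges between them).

Treewidth 2.
One optimal decomposition is:
Bags: B1 = {0, 1, 3}  B2 = {1, 2, 3}
Tree: B1–B2

Each bag holds 3 vertices, so the decomposition has width 2, which upper-bounds the treewidth. For the lower bound, the 3 vertices {0, 1, 3} are pairwise adjacent, and any tree decomposition puts a clique entirely inside one bag — forcing width ≥ 2. Combining the bounds, tw(G) = 2.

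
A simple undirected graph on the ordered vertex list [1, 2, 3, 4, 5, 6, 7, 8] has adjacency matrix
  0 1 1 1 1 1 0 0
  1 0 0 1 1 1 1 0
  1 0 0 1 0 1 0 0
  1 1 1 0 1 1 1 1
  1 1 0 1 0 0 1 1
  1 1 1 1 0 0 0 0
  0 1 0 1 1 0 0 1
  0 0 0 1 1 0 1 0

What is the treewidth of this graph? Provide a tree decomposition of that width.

Each bag holds 4 vertices, so the decomposition has width 3, which upper-bounds the treewidth. Conversely, {4, 5, 7, 8} is a clique of size 4, and the vertices of any clique must share a bag in every tree decomposition; so some bag has ≥ 4 vertices and tw(G) ≥ 3. The upper and lower bounds meet at 3, so that is the treewidth.

Treewidth 3.
Bags: B1 = {1, 2, 4, 5}  B2 = {2, 4, 5, 7}  B3 = {1, 2, 4, 6}  B4 = {4, 5, 7, 8}  B5 = {1, 3, 4, 6}
Tree: B1–B2, B1–B3, B2–B4, B3–B5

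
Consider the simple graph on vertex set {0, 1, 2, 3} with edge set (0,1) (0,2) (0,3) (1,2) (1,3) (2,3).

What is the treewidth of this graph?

A width-3 tree decomposition is:
Bags: B1 = {0, 1, 2, 3}
Tree: (single bag)
A single bag containing all 4 vertices is trivially a valid decomposition of width 3. Conversely, {0, 1, 2, 3} is a clique of size 4, and the vertices of any clique must share a bag in every tree decomposition; so some bag has ≥ 4 vertices and tw(G) ≥ 3. The upper and lower bounds meet at 3, so that is the treewidth.

3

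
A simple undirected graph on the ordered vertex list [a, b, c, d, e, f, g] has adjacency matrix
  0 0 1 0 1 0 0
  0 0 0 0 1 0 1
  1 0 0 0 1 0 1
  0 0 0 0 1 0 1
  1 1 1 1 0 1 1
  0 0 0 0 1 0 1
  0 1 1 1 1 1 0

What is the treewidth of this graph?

A width-2 tree decomposition is:
Bags: B1 = {e, f, g}  B2 = {d, e, g}  B3 = {b, e, g}  B4 = {c, e, g}  B5 = {a, c, e}
Tree: B1–B2, B1–B3, B3–B4, B4–B5
The largest bag has 3 vertices, giving width 2; this decomposition certifies tw(G) ≤ 2. For the lower bound, the 3 vertices {d, e, g} are pairwise adjacent, and any tree decomposition puts a clique entirely inside one bag — forcing width ≥ 2. Hence tw(G) = 2 exactly.

2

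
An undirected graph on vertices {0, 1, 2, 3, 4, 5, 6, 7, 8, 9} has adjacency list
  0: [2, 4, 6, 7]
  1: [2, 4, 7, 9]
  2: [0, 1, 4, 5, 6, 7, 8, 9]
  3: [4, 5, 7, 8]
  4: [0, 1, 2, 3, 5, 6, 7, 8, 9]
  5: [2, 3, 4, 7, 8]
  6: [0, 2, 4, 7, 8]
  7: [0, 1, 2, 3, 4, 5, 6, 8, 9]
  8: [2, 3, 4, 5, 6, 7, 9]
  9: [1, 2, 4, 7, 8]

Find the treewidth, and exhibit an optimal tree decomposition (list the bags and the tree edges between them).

Each bag holds 5 vertices, so the decomposition has width 4, which upper-bounds the treewidth. For the lower bound, the 5 vertices {0, 2, 4, 6, 7} are pairwise adjacent, and any tree decomposition puts a clique entirely inside one bag — forcing width ≥ 4. Hence tw(G) = 4 exactly.

Treewidth 4.
Bags: B1 = {0, 2, 4, 6, 7}  B2 = {2, 4, 6, 7, 8}  B3 = {2, 4, 7, 8, 9}  B4 = {2, 4, 5, 7, 8}  B5 = {1, 2, 4, 7, 9}  B6 = {3, 4, 5, 7, 8}
Tree: B1–B2, B2–B3, B3–B4, B3–B5, B4–B6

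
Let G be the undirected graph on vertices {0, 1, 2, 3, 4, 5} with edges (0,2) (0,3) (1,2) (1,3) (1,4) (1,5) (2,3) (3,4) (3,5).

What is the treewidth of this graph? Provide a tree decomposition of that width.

The largest bag has 3 vertices, giving width 2; this decomposition certifies tw(G) ≤ 2. On the other hand G contains the 3-clique {0, 2, 3}. A clique must lie in a single bag of any decomposition, so no decomposition can have width below 2. The upper and lower bounds meet at 2, so that is the treewidth.

Treewidth 2.
One such decomposition:
Bags: B1 = {1, 2, 3}  B2 = {0, 2, 3}  B3 = {1, 3, 4}  B4 = {1, 3, 5}
Tree: B1–B2, B1–B3, B3–B4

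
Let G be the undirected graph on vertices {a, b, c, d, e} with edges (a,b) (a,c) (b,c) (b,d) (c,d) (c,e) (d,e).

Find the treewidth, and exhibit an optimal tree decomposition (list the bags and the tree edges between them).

The largest bag has 3 vertices, giving width 2; this decomposition certifies tw(G) ≤ 2. On the other hand G contains the 3-clique {c, d, e}. A clique must lie in a single bag of any decomposition, so no decomposition can have width below 2. Hence tw(G) = 2 exactly.

Treewidth 2.
One such decomposition:
Bags: B1 = {a, b, c}  B2 = {b, c, d}  B3 = {c, d, e}
Tree: B1–B2, B2–B3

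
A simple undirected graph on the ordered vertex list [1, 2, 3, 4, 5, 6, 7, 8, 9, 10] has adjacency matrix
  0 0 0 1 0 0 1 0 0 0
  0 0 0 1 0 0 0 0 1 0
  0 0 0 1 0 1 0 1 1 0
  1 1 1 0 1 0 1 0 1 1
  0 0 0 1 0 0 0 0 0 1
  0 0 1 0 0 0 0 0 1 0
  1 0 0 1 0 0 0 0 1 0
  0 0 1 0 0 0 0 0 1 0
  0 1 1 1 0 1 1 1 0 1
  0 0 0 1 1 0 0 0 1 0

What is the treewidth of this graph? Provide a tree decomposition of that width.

Treewidth 2.
One optimal decomposition is:
Bags: B1 = {4, 9, 10}  B2 = {3, 4, 9}  B3 = {4, 7, 9}  B4 = {3, 8, 9}  B5 = {4, 5, 10}  B6 = {3, 6, 9}  B7 = {2, 4, 9}  B8 = {1, 4, 7}
Tree: B1–B2, B1–B3, B2–B4, B1–B5, B4–B6, B3–B7, B3–B8

Each bag holds 3 vertices, so the decomposition has width 2, which upper-bounds the treewidth. For the lower bound, the 3 vertices {3, 8, 9} are pairwise adjacent, and any tree decomposition puts a clique entirely inside one bag — forcing width ≥ 2. Therefore the treewidth is 2.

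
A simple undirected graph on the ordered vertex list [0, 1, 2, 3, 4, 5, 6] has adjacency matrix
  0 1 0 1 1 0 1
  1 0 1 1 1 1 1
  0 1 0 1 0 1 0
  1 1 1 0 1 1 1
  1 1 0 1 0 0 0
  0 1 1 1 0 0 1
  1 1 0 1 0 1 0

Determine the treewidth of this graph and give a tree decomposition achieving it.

Treewidth 3.
Bags: B1 = {1, 2, 3, 5}  B2 = {1, 3, 5, 6}  B3 = {0, 1, 3, 6}  B4 = {0, 1, 3, 4}
Tree: B1–B2, B2–B3, B3–B4

The largest bag has 4 vertices, giving width 3; this decomposition certifies tw(G) ≤ 3. For the lower bound, the 4 vertices {0, 1, 3, 4} are pairwise adjacent, and any tree decomposition puts a clique entirely inside one bag — forcing width ≥ 3. Combining the bounds, tw(G) = 3.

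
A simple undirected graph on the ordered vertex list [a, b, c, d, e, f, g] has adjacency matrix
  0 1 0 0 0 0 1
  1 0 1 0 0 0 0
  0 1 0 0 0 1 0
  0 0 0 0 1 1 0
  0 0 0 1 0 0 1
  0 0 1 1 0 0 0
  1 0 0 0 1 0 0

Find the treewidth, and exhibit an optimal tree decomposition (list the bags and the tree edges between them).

The largest bag has 3 vertices, giving width 2; this decomposition certifies tw(G) ≤ 2. Since a–g–e–d–f–c–b–a is a cycle in G, G is not acyclic. Forests are exactly the graphs of treewidth ≤ 1, so tw(G) ≥ 2. Therefore the treewidth is 2.

Treewidth 2.
One optimal decomposition is:
Bags: B1 = {a, e, g}  B2 = {a, d, e}  B3 = {a, d, f}  B4 = {a, c, f}  B5 = {a, b, c}
Tree: B1–B2, B2–B3, B3–B4, B4–B5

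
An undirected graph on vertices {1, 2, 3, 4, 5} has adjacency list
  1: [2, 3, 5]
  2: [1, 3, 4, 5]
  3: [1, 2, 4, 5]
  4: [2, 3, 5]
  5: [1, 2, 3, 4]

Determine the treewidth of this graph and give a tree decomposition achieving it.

The largest bag has 4 vertices, giving width 3; this decomposition certifies tw(G) ≤ 3. On the other hand G contains the 4-clique {1, 2, 3, 5}. A clique must lie in a single bag of any decomposition, so no decomposition can have width below 3. Therefore the treewidth is 3.

Treewidth 3.
One such decomposition:
Bags: B1 = {1, 2, 3, 5}  B2 = {2, 3, 4, 5}
Tree: B1–B2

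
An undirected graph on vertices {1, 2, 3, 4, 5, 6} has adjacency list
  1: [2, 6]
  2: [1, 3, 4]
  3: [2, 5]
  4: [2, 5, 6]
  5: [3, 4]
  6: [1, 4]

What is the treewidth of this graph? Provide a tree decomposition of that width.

Treewidth 2.
One such decomposition:
Bags: B1 = {1, 4, 6}  B2 = {1, 2, 4}  B3 = {2, 4, 5}  B4 = {2, 3, 5}
Tree: B1–B2, B2–B3, B3–B4

Every bag has size at most 3, so the width is 3 − 1 = 2 and tw(G) ≤ 2. The edges 6–1–2–4–6 form a cycle, so G is not a tree and its treewidth is at least 2. Hence tw(G) = 2 exactly.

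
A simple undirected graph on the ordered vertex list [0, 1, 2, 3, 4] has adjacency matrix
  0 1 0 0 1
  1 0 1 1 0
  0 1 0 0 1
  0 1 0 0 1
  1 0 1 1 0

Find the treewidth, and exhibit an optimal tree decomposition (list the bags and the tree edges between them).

Every bag has size at most 3, so the width is 3 − 1 = 2 and tw(G) ≤ 2. The edges 3–4–0–1–3 form a cycle, so G is not a tree and its treewidth is at least 2. The upper and lower bounds meet at 2, so that is the treewidth.

Treewidth 2.
Bags: B1 = {1, 3, 4}  B2 = {0, 1, 4}  B3 = {1, 2, 4}
Tree: B1–B2, B2–B3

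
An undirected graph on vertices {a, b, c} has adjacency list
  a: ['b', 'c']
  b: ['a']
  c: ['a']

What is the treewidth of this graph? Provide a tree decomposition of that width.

Each bag holds 2 vertices, so the decomposition has width 1, which upper-bounds the treewidth. Since G has at least one edge (e.g. a–b), it is not an edgeless graph, so tw(G) ≥ 1. Combining the bounds, tw(G) = 1.

Treewidth 1.
One optimal decomposition is:
Bags: B1 = {a, b}  B2 = {a, c}
Tree: B1–B2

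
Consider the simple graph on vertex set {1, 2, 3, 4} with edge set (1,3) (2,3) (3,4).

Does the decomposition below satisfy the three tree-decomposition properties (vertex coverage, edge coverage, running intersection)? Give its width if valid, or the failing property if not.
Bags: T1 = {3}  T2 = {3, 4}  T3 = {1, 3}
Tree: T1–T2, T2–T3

A tree decomposition must satisfy three properties: every vertex lies in some bag; for every edge, both endpoints lie together in some bag; and for every vertex, the bags containing it form a connected subtree. Here vertex 2 appears in no bag, so the decomposition is invalid.

No — vertex 2 appears in no bag.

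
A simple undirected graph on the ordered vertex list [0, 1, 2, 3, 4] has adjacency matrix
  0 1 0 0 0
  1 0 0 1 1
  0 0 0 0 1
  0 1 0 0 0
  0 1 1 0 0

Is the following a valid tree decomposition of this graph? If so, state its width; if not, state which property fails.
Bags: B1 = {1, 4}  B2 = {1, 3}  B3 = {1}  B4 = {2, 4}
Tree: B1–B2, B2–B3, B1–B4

A tree decomposition must satisfy three properties: every vertex lies in some bag; for every edge, both endpoints lie together in some bag; and for every vertex, the bags containing it form a connected subtree. Here vertex 0 appears in no bag, so the decomposition is invalid.

No — vertex 0 appears in no bag.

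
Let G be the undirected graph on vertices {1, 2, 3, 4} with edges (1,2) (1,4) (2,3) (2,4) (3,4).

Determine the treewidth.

2

A width-2 tree decomposition is:
Bags: B1 = {1, 2, 4}  B2 = {2, 3, 4}
Tree: B1–B2
Each bag holds 3 vertices, so the decomposition has width 2, which upper-bounds the treewidth. Conversely, {1, 2, 4} is a clique of size 3, and the vertices of any clique must share a bag in every tree decomposition; so some bag has ≥ 3 vertices and tw(G) ≥ 2. The upper and lower bounds meet at 2, so that is the treewidth.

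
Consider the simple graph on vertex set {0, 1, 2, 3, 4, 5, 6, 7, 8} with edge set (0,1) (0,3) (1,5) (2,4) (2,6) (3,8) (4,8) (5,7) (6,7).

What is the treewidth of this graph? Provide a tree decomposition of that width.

Treewidth 2.
One such decomposition:
Bags: B1 = {0, 3, 8}  B2 = {0, 4, 8}  B3 = {0, 2, 4}  B4 = {0, 2, 6}  B5 = {0, 6, 7}  B6 = {0, 5, 7}  B7 = {0, 1, 5}
Tree: B1–B2, B2–B3, B3–B4, B4–B5, B5–B6, B6–B7

The largest bag has 3 vertices, giving width 2; this decomposition certifies tw(G) ≤ 2. Since 0–3–8–4–2–6–7–5–1–0 is a cycle in G, G is not acyclic. Forests are exactly the graphs of treewidth ≤ 1, so tw(G) ≥ 2. Combining the bounds, tw(G) = 2.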